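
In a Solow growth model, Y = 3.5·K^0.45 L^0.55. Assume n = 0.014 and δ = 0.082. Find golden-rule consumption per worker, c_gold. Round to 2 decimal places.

c_gold ≈ 18.99

n + δ = 0.014 + 0.082 = 0.096.
Setting f'(k) = n+δ gives 0.45·3.5·k^(0.45−1) = 0.096, hence k_gold = (0.45·3.5/0.096)^(1/0.55) ≈ 161.8482.
y_gold = 3.5·161.8482^0.45 ≈ 34.5276.
c_gold = y_gold − (n+δ)·k_gold = 34.5276 − 0.096·161.8482 ≈ 18.9902.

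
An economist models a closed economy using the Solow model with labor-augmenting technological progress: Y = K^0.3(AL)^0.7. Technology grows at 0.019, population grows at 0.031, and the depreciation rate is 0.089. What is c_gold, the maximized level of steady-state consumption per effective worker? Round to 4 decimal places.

c_gold ≈ 0.9734

The effective depreciation rate is n + g + δ = 0.031 + 0.019 + 0.089 = 0.139.
Setting f'(k) = n+g+δ gives 0.3·k^(0.3−1) = 0.139, hence k_gold = (0.3/0.139)^(1/0.7) ≈ 3.0012.
y_gold = 3.0012^0.3 ≈ 1.3906.
c_gold = y_gold − (n+g+δ)·k_gold = 1.3906 − 0.139·3.0012 ≈ 0.9734.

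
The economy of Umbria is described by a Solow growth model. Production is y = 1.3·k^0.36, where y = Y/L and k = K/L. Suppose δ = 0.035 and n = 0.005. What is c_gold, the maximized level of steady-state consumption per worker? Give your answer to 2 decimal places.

The effective depreciation rate is n + δ = 0.005 + 0.035 = 0.04.
Maximizing c = f(k) − (n+δ)·k gives f'(k) = n+δ, i.e. 0.36·1.3·k^(0.36−1) = 0.04, so k_gold = (0.36·1.3/0.04)^(1/0.64) ≈ 46.6703.
y_gold = 1.3·46.6703^0.36 ≈ 5.1856.
c_gold = y_gold − (n+δ)·k_gold = 5.1856 − 0.04·46.6703 ≈ 3.3188.

c_gold ≈ 3.32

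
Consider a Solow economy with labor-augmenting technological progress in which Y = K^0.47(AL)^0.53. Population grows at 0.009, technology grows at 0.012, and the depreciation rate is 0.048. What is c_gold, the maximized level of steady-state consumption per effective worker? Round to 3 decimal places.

Capital per effective worker breaks even when investment replaces (n + g + δ)·k; here n + g + δ = 0.069.
Golden rule sets MPK = n+g+δ: 0.47·k^(0.47−1) = 0.069, so k_gold = (0.47/0.069)^(1/0.53) ≈ 37.3394.
y_gold = 37.3394^0.47 ≈ 5.4817.
c_gold = y_gold − (n+g+δ)·k_gold = 5.4817 − 0.069·37.3394 ≈ 2.9053.

c_gold ≈ 2.905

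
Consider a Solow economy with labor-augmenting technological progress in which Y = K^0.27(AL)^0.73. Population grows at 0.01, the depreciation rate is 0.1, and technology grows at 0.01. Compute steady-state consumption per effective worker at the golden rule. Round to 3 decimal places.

c_gold ≈ 0.985

The effective depreciation rate is n + g + δ = 0.01 + 0.01 + 0.1 = 0.12.
At the golden rule the marginal product of capital equals n+g+δ: 0.27·k^(0.27−1) = 0.12. Solving, k_gold = (0.27/0.12)^(1/0.73) ≈ 3.0370.
y_gold = 3.0370^0.27 ≈ 1.3498.
c_gold = y_gold − (n+g+δ)·k_gold = 1.3498 − 0.12·3.0370 ≈ 0.9853.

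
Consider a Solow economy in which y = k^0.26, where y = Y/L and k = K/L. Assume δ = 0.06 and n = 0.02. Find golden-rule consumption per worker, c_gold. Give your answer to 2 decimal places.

Break-even investment rate: n + δ = 0.02 + 0.06 = 0.08.
Setting f'(k) = n+δ gives 0.26·k^(0.26−1) = 0.08, hence k_gold = (0.26/0.08)^(1/0.74) ≈ 4.9174.
y_gold = 4.9174^0.26 ≈ 1.5130.
c_gold = y_gold − (n+δ)·k_gold = 1.5130 − 0.08·4.9174 ≈ 1.1197.

c_gold ≈ 1.12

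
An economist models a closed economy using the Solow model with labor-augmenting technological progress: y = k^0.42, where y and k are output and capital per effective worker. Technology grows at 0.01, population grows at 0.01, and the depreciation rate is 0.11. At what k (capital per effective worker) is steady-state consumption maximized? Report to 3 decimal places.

k_gold ≈ 7.553

Capital per effective worker breaks even when investment replaces (n + g + δ)·k; here n + g + δ = 0.13.
Setting f'(k) = n+g+δ gives 0.42·k^(0.42−1) = 0.13, hence k_gold = (0.42/0.13)^(1/0.58) ≈ 7.5529.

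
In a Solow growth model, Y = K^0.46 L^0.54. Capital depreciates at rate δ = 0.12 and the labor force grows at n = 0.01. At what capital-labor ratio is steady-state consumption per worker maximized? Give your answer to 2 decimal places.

k_gold ≈ 10.38

n + δ = 0.01 + 0.12 = 0.13.
Golden rule sets MPK = n+δ: 0.46·k^(0.46−1) = 0.13, so k_gold = (0.46/0.13)^(1/0.54) ≈ 10.3830.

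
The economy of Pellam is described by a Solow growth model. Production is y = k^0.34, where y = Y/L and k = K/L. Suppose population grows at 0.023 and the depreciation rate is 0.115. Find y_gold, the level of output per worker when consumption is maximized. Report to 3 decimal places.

Break-even investment rate: n + δ = 0.023 + 0.115 = 0.138.
Golden rule sets MPK = n+δ: 0.34·k^(0.34−1) = 0.138, so k_gold = (0.34/0.138)^(1/0.66) ≈ 3.9204.
Output: y_gold = k_gold^0.34 = 3.9204^0.34 ≈ 1.5912.

y_gold ≈ 1.591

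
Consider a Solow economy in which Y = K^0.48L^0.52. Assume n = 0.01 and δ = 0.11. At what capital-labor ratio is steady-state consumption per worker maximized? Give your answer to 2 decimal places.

k_gold ≈ 14.38

n + δ = 0.01 + 0.11 = 0.12.
Maximizing c = f(k) − (n+δ)·k gives f'(k) = n+δ, i.e. 0.48·k^(0.48−1) = 0.12, so k_gold = (0.48/0.12)^(1/0.52) ≈ 14.3816.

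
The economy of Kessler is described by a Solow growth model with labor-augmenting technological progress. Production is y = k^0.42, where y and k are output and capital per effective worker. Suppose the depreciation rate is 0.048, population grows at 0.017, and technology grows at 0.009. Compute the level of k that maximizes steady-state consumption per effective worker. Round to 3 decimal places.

k_gold ≈ 19.954

n + g + δ = 0.017 + 0.009 + 0.048 = 0.074.
Setting f'(k) = n+g+δ gives 0.42·k^(0.42−1) = 0.074, hence k_gold = (0.42/0.074)^(1/0.58) ≈ 19.9540.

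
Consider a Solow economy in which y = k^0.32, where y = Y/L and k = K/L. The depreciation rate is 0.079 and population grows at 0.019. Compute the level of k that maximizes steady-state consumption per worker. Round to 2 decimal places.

k_gold ≈ 5.70

The effective depreciation rate is n + δ = 0.019 + 0.079 = 0.098.
Setting f'(k) = n+δ gives 0.32·k^(0.32−1) = 0.098, hence k_gold = (0.32/0.098)^(1/0.68) ≈ 5.6986.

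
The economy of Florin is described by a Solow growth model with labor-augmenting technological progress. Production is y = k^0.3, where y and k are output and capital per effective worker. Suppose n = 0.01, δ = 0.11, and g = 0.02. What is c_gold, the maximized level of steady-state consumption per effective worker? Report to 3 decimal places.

n + g + δ = 0.01 + 0.02 + 0.11 = 0.14.
Maximizing c = f(k) − (n+g+δ)·k gives f'(k) = n+g+δ, i.e. 0.3·k^(0.3−1) = 0.14, so k_gold = (0.3/0.14)^(1/0.7) ≈ 2.9706.
y_gold = 2.9706^0.3 ≈ 1.3863.
c_gold = y_gold − (n+g+δ)·k_gold = 1.3863 − 0.14·2.9706 ≈ 0.9704.

c_gold ≈ 0.970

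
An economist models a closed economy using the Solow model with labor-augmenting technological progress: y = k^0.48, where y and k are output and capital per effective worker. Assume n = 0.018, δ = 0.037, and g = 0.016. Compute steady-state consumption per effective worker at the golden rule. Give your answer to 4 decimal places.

c_gold ≈ 3.0349

n + g + δ = 0.018 + 0.016 + 0.037 = 0.071.
Setting f'(k) = n+g+δ gives 0.48·k^(0.48−1) = 0.071, hence k_gold = (0.48/0.071)^(1/0.52) ≈ 39.4567.
y_gold = 39.4567^0.48 ≈ 5.8363.
c_gold = y_gold − (n+g+δ)·k_gold = 5.8363 − 0.071·39.4567 ≈ 3.0349.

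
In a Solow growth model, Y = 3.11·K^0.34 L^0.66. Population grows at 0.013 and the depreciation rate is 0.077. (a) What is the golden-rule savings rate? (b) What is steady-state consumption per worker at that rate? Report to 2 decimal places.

Capital per worker breaks even when investment replaces (n + δ)·k; here n + δ = 0.09.
For Cobb-Douglas, s_gold equals capital's share: s_gold = 0.34.
Golden rule sets MPK = n+δ: 0.34·3.11·k^(0.34−1) = 0.09, so k_gold = (0.34·3.11/0.09)^(1/0.66) ≈ 41.8030.
y_gold = 3.11·41.8030^0.34 ≈ 11.0655; c_gold = (1−0.34)·y_gold ≈ 7.3032.

(a) s_gold = 0.34; (b) c_gold ≈ 7.30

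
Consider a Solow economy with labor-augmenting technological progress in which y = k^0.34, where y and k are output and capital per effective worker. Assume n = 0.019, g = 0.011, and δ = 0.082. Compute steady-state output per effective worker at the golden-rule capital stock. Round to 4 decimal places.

y_gold ≈ 1.7719

The effective depreciation rate is n + g + δ = 0.019 + 0.011 + 0.082 = 0.112.
At the golden rule the marginal product of capital equals n+g+δ: 0.34·k^(0.34−1) = 0.112. Solving, k_gold = (0.34/0.112)^(1/0.66) ≈ 5.3790.
Output: y_gold = k_gold^0.34 = 5.3790^0.34 ≈ 1.7719.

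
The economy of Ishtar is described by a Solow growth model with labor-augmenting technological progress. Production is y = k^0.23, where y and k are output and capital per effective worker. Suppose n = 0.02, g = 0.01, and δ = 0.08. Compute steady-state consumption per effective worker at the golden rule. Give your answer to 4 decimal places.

c_gold ≈ 0.9598

Break-even investment rate: n + g + δ = 0.02 + 0.01 + 0.08 = 0.11.
Maximizing c = f(k) − (n+g+δ)·k gives f'(k) = n+g+δ, i.e. 0.23·k^(0.23−1) = 0.11, so k_gold = (0.23/0.11)^(1/0.77) ≈ 2.6063.
y_gold = 2.6063^0.23 ≈ 1.2465.
c_gold = y_gold − (n+g+δ)·k_gold = 1.2465 − 0.11·2.6063 ≈ 0.9598.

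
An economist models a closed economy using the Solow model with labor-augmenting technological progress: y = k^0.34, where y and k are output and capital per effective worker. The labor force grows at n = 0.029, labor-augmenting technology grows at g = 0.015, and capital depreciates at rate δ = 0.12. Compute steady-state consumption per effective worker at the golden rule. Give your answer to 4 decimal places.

c_gold ≈ 0.9609

The effective depreciation rate is n + g + δ = 0.029 + 0.015 + 0.12 = 0.164.
Setting f'(k) = n+g+δ gives 0.34·k^(0.34−1) = 0.164, hence k_gold = (0.34/0.164)^(1/0.66) ≈ 3.0182.
y_gold = 3.0182^0.34 ≈ 1.4558.
c_gold = y_gold − (n+g+δ)·k_gold = 1.4558 − 0.164·3.0182 ≈ 0.9609.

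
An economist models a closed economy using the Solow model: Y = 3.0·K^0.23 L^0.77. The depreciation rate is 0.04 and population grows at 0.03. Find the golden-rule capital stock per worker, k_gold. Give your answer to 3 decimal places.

n + δ = 0.03 + 0.04 = 0.07.
At the golden rule the marginal product of capital equals n+δ: 0.23·3.0·k^(0.23−1) = 0.07. Solving, k_gold = (0.23·3.0/0.07)^(1/0.77) ≈ 19.5248.

k_gold ≈ 19.525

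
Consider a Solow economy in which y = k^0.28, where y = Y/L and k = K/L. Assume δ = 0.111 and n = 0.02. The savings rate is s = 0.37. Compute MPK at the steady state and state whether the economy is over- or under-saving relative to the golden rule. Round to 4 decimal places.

Capital per worker breaks even when investment replaces (n + δ)·k; here n + δ = 0.131.
Steady-state k*: s·k^0.28 = 0.131·k gives k* = (0.37/0.131)^(1/0.72) ≈ 4.2295.
MPK = 0.28·4.2295^(-0.72) ≈ 0.0991.
MPK < n+δ = 0.131, so the economy is dynamically inefficient (over-saving).

over-saving; MPK ≈ 0.0991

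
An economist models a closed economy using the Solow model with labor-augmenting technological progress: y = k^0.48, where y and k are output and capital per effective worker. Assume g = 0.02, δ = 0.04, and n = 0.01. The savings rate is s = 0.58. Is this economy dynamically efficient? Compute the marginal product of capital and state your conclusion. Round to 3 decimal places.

The effective depreciation rate is n + g + δ = 0.01 + 0.02 + 0.04 = 0.07.
Steady-state k*: s·k^0.48 = 0.07·k gives k* = (0.58/0.07)^(1/0.52) ≈ 58.3471.
MPK = 0.48·58.3471^(-0.52) ≈ 0.0579.
MPK < n+g+δ = 0.07, so the economy is dynamically inefficient (over-saving).

dynamically inefficient; MPK ≈ 0.058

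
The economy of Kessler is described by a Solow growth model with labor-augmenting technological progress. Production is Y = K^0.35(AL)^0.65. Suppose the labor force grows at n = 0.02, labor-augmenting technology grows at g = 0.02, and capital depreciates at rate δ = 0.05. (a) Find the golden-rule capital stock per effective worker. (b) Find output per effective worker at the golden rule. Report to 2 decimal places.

n + g + δ = 0.02 + 0.02 + 0.05 = 0.09.
At the golden rule the marginal product of capital equals n+g+δ: 0.35·k^(0.35−1) = 0.09. Solving, k_gold = (0.35/0.09)^(1/0.65) ≈ 8.0802.
y_gold = 8.0802^0.35 ≈ 2.0778.

(a) k_gold ≈ 8.08; (b) y_gold ≈ 2.08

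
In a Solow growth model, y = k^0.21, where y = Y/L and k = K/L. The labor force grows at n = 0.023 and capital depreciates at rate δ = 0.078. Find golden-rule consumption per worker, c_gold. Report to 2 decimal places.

The effective depreciation rate is n + δ = 0.023 + 0.078 = 0.101.
At the golden rule the marginal product of capital equals n+δ: 0.21·k^(0.21−1) = 0.101. Solving, k_gold = (0.21/0.101)^(1/0.79) ≈ 2.5258.
y_gold = 2.5258^0.21 ≈ 1.2148.
c_gold = y_gold − (n+δ)·k_gold = 1.2148 − 0.101·2.5258 ≈ 0.9597.

c_gold ≈ 0.96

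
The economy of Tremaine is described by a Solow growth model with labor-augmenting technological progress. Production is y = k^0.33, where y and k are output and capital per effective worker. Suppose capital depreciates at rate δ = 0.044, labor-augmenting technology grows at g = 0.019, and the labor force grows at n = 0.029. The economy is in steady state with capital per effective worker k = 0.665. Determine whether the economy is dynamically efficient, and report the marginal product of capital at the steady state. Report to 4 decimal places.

n + g + δ = 0.029 + 0.019 + 0.044 = 0.092.
MPK = 0.33·k^(0.33−1) = 0.33·0.665^(-0.67) ≈ 0.4337.
MPK > 0.092, so the economy is dynamically efficient (under-saving).

dynamically efficient; MPK ≈ 0.4337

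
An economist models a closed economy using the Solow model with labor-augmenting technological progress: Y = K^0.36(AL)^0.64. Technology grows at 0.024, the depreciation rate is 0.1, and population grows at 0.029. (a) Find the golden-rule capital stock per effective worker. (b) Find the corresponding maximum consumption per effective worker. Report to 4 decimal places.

n + g + δ = 0.029 + 0.024 + 0.1 = 0.153.
Golden rule sets MPK = n+g+δ: 0.36·k^(0.36−1) = 0.153, so k_gold = (0.36/0.153)^(1/0.64) ≈ 3.8075.
y_gold = 3.8075^0.36 ≈ 1.6182; c_gold = y_gold − 0.153·k_gold ≈ 1.0356.

(a) k_gold ≈ 3.8075; (b) c_gold ≈ 1.0356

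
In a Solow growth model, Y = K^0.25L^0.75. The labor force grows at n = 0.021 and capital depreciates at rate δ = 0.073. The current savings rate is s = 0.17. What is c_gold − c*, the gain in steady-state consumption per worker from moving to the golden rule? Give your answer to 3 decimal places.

Δc ≈ 0.028

The effective depreciation rate is n + δ = 0.021 + 0.073 = 0.094.
Current steady state (s = 0.17): k* = (0.17/0.094)^(1/0.75) ≈ 2.2034, y* = 2.2034^0.25 ≈ 1.2184, c* = (1−0.17)·1.2184 ≈ 1.0112.
Maximizing c = f(k) − (n+δ)·k gives f'(k) = n+δ, i.e. 0.25·k^(0.25−1) = 0.094, so k_gold = (0.25/0.094)^(1/0.75) ≈ 3.6848.
y_gold = 3.6848^0.25 ≈ 1.3855, c_gold = y_gold − 0.094·k_gold ≈ 1.0391.
Gain: Δc = 1.0391 − 1.0112 ≈ 0.0279.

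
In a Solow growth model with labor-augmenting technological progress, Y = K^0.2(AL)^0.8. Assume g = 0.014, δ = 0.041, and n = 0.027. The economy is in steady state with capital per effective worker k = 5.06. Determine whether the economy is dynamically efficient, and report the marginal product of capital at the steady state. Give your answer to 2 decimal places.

n + g + δ = 0.027 + 0.014 + 0.041 = 0.082.
MPK = 0.2·k^(0.2−1) = 0.2·5.06^(-0.8) ≈ 0.0547.
MPK < 0.082, so the economy is dynamically inefficient (over-saving).

dynamically inefficient; MPK ≈ 0.05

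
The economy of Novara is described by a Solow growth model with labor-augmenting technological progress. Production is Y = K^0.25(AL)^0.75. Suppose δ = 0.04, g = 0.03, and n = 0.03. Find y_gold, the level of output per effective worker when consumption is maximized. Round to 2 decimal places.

y_gold ≈ 1.36

Break-even investment rate: n + g + δ = 0.03 + 0.03 + 0.04 = 0.1.
Setting f'(k) = n+g+δ gives 0.25·k^(0.25−1) = 0.1, hence k_gold = (0.25/0.1)^(1/0.75) ≈ 3.3930.
Output: y_gold = k_gold^0.25 = 3.3930^0.25 ≈ 1.3572.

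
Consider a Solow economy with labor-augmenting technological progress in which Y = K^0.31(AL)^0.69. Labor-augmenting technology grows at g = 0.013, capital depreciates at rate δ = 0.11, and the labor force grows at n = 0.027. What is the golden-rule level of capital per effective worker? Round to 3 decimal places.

n + g + δ = 0.027 + 0.013 + 0.11 = 0.15.
Setting f'(k) = n+g+δ gives 0.31·k^(0.31−1) = 0.15, hence k_gold = (0.31/0.15)^(1/0.69) ≈ 2.8636.

k_gold ≈ 2.864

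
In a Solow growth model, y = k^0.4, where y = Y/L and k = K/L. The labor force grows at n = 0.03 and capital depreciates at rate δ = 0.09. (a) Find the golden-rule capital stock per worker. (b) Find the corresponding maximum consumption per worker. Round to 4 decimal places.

Capital per worker breaks even when investment replaces (n + δ)·k; here n + δ = 0.12.
Golden rule sets MPK = n+δ: 0.4·k^(0.4−1) = 0.12, so k_gold = (0.4/0.12)^(1/0.6) ≈ 7.4381.
y_gold = 7.4381^0.4 ≈ 2.2314; c_gold = y_gold − 0.12·k_gold ≈ 1.3389.

(a) k_gold ≈ 7.4381; (b) c_gold ≈ 1.3389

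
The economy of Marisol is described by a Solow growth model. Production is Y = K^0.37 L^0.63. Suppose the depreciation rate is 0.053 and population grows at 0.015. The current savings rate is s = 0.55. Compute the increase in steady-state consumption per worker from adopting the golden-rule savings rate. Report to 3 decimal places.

Δc ≈ 0.168

Break-even investment rate: n + δ = 0.015 + 0.053 = 0.068.
Current steady state (s = 0.55): k* = (0.55/0.068)^(1/0.63) ≈ 27.6082, y* = 27.6082^0.37 ≈ 3.4134, c* = (1−0.55)·3.4134 ≈ 1.5360.
Golden rule sets MPK = n+δ: 0.37·k^(0.37−1) = 0.068, so k_gold = (0.37/0.068)^(1/0.63) ≈ 14.7152.
y_gold = 14.7152^0.37 ≈ 2.7044, c_gold = y_gold − 0.068·k_gold ≈ 1.7038.
Gain: Δc = 1.7038 − 1.5360 ≈ 0.1678.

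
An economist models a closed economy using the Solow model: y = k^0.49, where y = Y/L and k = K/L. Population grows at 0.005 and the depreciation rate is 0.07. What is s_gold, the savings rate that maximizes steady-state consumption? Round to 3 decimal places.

s_gold = 0.490

Break-even investment rate: n + δ = 0.005 + 0.07 = 0.075.
At the golden rule MPK = n+δ, and in any Cobb-Douglas steady state s = (n+δ)·k/y = MPK·k/y = capital's share 0.49.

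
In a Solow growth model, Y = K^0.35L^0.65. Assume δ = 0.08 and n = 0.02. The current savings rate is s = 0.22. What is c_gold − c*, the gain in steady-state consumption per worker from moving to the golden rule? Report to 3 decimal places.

Δc ≈ 0.084

The effective depreciation rate is n + δ = 0.02 + 0.08 = 0.1.
Current steady state (s = 0.22): k* = (0.22/0.1)^(1/0.65) ≈ 3.3636, y* = 3.3636^0.35 ≈ 1.5289, c* = (1−0.22)·1.5289 ≈ 1.1925.
Setting f'(k) = n+δ gives 0.35·k^(0.35−1) = 0.1, hence k_gold = (0.35/0.1)^(1/0.65) ≈ 6.8711.
y_gold = 6.8711^0.35 ≈ 1.9632, c_gold = y_gold − 0.1·k_gold ≈ 1.2761.
Gain: Δc = 1.2761 − 1.1925 ≈ 0.0835.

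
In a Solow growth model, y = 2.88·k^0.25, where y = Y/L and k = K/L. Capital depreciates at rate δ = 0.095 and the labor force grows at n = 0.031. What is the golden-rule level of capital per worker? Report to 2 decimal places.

k_gold ≈ 10.22

Break-even investment rate: n + δ = 0.031 + 0.095 = 0.126.
Golden rule sets MPK = n+δ: 0.25·2.88·k^(0.25−1) = 0.126, so k_gold = (0.25·2.88/0.126)^(1/0.75) ≈ 10.2160.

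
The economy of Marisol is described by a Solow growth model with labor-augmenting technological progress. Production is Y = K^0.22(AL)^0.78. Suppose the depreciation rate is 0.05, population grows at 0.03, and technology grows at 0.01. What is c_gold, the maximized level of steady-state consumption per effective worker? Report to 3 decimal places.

The effective depreciation rate is n + g + δ = 0.03 + 0.01 + 0.05 = 0.09.
Maximizing c = f(k) − (n+g+δ)·k gives f'(k) = n+g+δ, i.e. 0.22·k^(0.22−1) = 0.09, so k_gold = (0.22/0.09)^(1/0.78) ≈ 3.1453.
y_gold = 3.1453^0.22 ≈ 1.2867.
c_gold = y_gold − (n+g+δ)·k_gold = 1.2867 − 0.09·3.1453 ≈ 1.0036.

c_gold ≈ 1.004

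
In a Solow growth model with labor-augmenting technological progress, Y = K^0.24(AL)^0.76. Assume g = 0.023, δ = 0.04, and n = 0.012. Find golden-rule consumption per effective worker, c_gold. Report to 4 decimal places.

c_gold ≈ 1.0973

Break-even investment rate: n + g + δ = 0.012 + 0.023 + 0.04 = 0.075.
Setting f'(k) = n+g+δ gives 0.24·k^(0.24−1) = 0.075, hence k_gold = (0.24/0.075)^(1/0.76) ≈ 4.6203.
y_gold = 4.6203^0.24 ≈ 1.4438.
c_gold = y_gold − (n+g+δ)·k_gold = 1.4438 − 0.075·4.6203 ≈ 1.0973.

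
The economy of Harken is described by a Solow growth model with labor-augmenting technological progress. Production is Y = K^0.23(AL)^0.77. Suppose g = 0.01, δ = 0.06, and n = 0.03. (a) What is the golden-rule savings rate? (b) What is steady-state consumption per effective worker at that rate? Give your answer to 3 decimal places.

(a) s_gold = 0.230; (b) c_gold ≈ 0.988

Capital per effective worker breaks even when investment replaces (n + g + δ)·k; here n + g + δ = 0.1.
For Cobb-Douglas, s_gold equals capital's share: s_gold = 0.23.
Maximizing c = f(k) − (n+g+δ)·k gives f'(k) = n+g+δ, i.e. 0.23·k^(0.23−1) = 0.1, so k_gold = (0.23/0.1)^(1/0.77) ≈ 2.9497.
y_gold = 2.9497^0.23 ≈ 1.2825; c_gold = (1−0.23)·y_gold ≈ 0.9875.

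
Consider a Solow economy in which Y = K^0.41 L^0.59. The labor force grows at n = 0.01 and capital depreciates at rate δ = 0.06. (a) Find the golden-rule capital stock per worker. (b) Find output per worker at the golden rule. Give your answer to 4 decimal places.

The effective depreciation rate is n + δ = 0.01 + 0.06 = 0.07.
Golden rule sets MPK = n+δ: 0.41·k^(0.41−1) = 0.07, so k_gold = (0.41/0.07)^(1/0.59) ≈ 20.0061.
y_gold = 20.0061^0.41 ≈ 3.4157.

(a) k_gold ≈ 20.0061; (b) y_gold ≈ 3.4157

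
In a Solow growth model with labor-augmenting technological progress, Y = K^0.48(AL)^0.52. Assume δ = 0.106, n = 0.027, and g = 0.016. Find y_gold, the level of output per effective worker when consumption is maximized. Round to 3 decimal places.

y_gold ≈ 2.944

Capital per effective worker breaks even when investment replaces (n + g + δ)·k; here n + g + δ = 0.149.
Maximizing c = f(k) − (n+g+δ)·k gives f'(k) = n+g+δ, i.e. 0.48·k^(0.48−1) = 0.149, so k_gold = (0.48/0.149)^(1/0.52) ≈ 9.4848.
Output: y_gold = k_gold^0.48 = 9.4848^0.48 ≈ 2.9442.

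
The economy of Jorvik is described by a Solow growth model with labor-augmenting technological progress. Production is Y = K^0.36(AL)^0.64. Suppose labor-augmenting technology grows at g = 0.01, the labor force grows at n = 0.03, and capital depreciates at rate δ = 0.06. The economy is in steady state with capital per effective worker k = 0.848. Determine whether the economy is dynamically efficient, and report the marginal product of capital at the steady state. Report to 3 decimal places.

dynamically efficient; MPK ≈ 0.400

Break-even investment rate: n + g + δ = 0.03 + 0.01 + 0.06 = 0.1.
MPK = 0.36·k^(0.36−1) = 0.36·0.848^(-0.64) ≈ 0.4001.
MPK > 0.1, so the economy is dynamically efficient (under-saving).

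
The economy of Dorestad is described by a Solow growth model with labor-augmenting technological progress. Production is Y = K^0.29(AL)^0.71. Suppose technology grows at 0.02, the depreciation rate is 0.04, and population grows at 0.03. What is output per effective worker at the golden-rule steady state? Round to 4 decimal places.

Capital per effective worker breaks even when investment replaces (n + g + δ)·k; here n + g + δ = 0.09.
Golden rule sets MPK = n+g+δ: 0.29·k^(0.29−1) = 0.09, so k_gold = (0.29/0.09)^(1/0.71) ≈ 5.1965.
Output: y_gold = k_gold^0.29 = 5.1965^0.29 ≈ 1.6127.

y_gold ≈ 1.6127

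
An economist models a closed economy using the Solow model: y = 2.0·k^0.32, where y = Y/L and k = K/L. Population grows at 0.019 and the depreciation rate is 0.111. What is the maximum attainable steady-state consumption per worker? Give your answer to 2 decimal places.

The effective depreciation rate is n + δ = 0.019 + 0.111 = 0.13.
Golden rule sets MPK = n+δ: 0.32·2.0·k^(0.32−1) = 0.13, so k_gold = (0.32·2.0/0.13)^(1/0.68) ≈ 10.4231.
y_gold = 2.0·10.4231^0.32 ≈ 4.2344.
c_gold = y_gold − (n+δ)·k_gold = 4.2344 − 0.13·10.4231 ≈ 2.8794.

c_gold ≈ 2.88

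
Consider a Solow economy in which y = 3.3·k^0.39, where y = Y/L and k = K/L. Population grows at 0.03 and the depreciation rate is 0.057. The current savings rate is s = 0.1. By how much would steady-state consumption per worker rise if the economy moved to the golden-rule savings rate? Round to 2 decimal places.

Capital per worker breaks even when investment replaces (n + δ)·k; here n + δ = 0.087.
Current steady state (s = 0.1): k* = (0.1·3.3/0.087)^(1/0.61) ≈ 8.8955, y* = 3.3·8.8955^0.39 ≈ 7.7391, c* = (1−0.1)·7.7391 ≈ 6.9652.
Setting f'(k) = n+δ gives 0.39·3.3·k^(0.39−1) = 0.087, hence k_gold = (0.39·3.3/0.087)^(1/0.61) ≈ 82.8190.
y_gold = 3.3·82.8190^0.39 ≈ 18.4750, c_gold = y_gold − 0.087·k_gold ≈ 11.2698.
Gain: Δc = 11.2698 − 6.9652 ≈ 4.3046.

Δc ≈ 4.30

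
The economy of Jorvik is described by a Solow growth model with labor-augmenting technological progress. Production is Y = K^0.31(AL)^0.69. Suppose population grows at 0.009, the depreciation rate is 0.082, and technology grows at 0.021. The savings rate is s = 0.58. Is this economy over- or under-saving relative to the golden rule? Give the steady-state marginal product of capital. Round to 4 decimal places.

The effective depreciation rate is n + g + δ = 0.009 + 0.021 + 0.082 = 0.112.
Steady-state k*: s·k^0.31 = 0.112·k gives k* = (0.58/0.112)^(1/0.69) ≈ 10.8414.
MPK = 0.31·10.8414^(-0.69) ≈ 0.0599.
MPK < n+g+δ = 0.112, so the economy is dynamically inefficient (over-saving).

over-saving; MPK ≈ 0.0599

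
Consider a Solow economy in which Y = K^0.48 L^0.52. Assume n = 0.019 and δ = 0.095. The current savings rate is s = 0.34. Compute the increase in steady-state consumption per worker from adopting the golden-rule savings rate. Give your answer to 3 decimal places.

Capital per worker breaks even when investment replaces (n + δ)·k; here n + δ = 0.114.
Current steady state (s = 0.34): k* = (0.34/0.114)^(1/0.52) ≈ 8.1779, y* = 8.1779^0.48 ≈ 2.7420, c* = (1−0.34)·2.7420 ≈ 1.8097.
Golden rule sets MPK = n+δ: 0.48·k^(0.48−1) = 0.114, so k_gold = (0.48/0.114)^(1/0.52) ≈ 15.8726.
y_gold = 15.8726^0.48 ≈ 3.7697, c_gold = y_gold − 0.114·k_gold ≈ 1.9603.
Gain: Δc = 1.9603 − 1.8097 ≈ 0.1505.

Δc ≈ 0.151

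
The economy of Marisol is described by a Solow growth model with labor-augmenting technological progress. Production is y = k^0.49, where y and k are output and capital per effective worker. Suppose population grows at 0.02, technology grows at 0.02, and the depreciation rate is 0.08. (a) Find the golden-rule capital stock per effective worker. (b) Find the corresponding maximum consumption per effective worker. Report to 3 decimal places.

(a) k_gold ≈ 15.779; (b) c_gold ≈ 1.971

n + g + δ = 0.02 + 0.02 + 0.08 = 0.12.
Setting f'(k) = n+g+δ gives 0.49·k^(0.49−1) = 0.12, hence k_gold = (0.49/0.12)^(1/0.51) ≈ 15.7786.
y_gold = 15.7786^0.49 ≈ 3.8641; c_gold = y_gold − 0.12·k_gold ≈ 1.9707.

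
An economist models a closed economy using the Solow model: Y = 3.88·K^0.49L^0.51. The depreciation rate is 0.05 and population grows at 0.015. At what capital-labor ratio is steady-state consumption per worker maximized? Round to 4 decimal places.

n + δ = 0.015 + 0.05 = 0.065.
At the golden rule the marginal product of capital equals n+δ: 0.49·3.88·k^(0.49−1) = 0.065. Solving, k_gold = (0.49·3.88/0.065)^(1/0.51) ≈ 749.4354.

k_gold ≈ 749.4354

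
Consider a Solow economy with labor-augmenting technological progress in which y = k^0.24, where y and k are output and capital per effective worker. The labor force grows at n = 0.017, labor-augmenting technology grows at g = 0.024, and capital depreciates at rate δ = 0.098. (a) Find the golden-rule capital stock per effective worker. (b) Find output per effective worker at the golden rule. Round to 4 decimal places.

(a) k_gold ≈ 2.0516; (b) y_gold ≈ 1.1882

n + g + δ = 0.017 + 0.024 + 0.098 = 0.139.
Maximizing c = f(k) − (n+g+δ)·k gives f'(k) = n+g+δ, i.e. 0.24·k^(0.24−1) = 0.139, so k_gold = (0.24/0.139)^(1/0.76) ≈ 2.0516.
y_gold = 2.0516^0.24 ≈ 1.1882.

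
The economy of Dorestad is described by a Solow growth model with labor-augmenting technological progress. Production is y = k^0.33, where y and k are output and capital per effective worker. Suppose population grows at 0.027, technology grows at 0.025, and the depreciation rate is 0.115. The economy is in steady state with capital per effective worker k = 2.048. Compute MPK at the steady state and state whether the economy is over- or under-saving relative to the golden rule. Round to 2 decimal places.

under-saving; MPK ≈ 0.20

Break-even investment rate: n + g + δ = 0.027 + 0.025 + 0.115 = 0.167.
MPK = 0.33·k^(0.33−1) = 0.33·2.048^(-0.67) ≈ 0.2041.
MPK > 0.167, so the economy is dynamically efficient (under-saving).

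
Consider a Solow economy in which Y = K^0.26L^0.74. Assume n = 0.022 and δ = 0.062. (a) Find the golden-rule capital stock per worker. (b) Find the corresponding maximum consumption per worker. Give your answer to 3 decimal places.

(a) k_gold ≈ 4.604; (b) c_gold ≈ 1.101

The effective depreciation rate is n + δ = 0.022 + 0.062 = 0.084.
At the golden rule the marginal product of capital equals n+δ: 0.26·k^(0.26−1) = 0.084. Solving, k_gold = (0.26/0.084)^(1/0.74) ≈ 4.6036.
y_gold = 4.6036^0.26 ≈ 1.4873; c_gold = y_gold − 0.084·k_gold ≈ 1.1006.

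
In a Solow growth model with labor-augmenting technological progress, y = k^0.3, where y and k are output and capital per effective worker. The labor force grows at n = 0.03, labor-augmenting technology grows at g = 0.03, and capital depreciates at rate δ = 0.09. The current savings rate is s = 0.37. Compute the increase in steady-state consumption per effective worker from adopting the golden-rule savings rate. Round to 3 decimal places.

The effective depreciation rate is n + g + δ = 0.03 + 0.03 + 0.09 = 0.15.
Current steady state (s = 0.37): k* = (0.37/0.15)^(1/0.7) ≈ 3.6321, y* = 3.6321^0.3 ≈ 1.4725, c* = (1−0.37)·1.4725 ≈ 0.9277.
Golden rule sets MPK = n+g+δ: 0.3·k^(0.3−1) = 0.15, so k_gold = (0.3/0.15)^(1/0.7) ≈ 2.6918.
y_gold = 2.6918^0.3 ≈ 1.3459, c_gold = y_gold − 0.15·k_gold ≈ 0.9421.
Gain: Δc = 0.9421 − 0.9277 ≈ 0.0145.

Δc ≈ 0.014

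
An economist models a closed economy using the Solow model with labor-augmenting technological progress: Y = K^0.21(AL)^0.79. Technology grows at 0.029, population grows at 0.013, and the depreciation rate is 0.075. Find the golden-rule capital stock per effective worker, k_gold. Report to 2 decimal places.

Break-even investment rate: n + g + δ = 0.013 + 0.029 + 0.075 = 0.117.
Golden rule sets MPK = n+g+δ: 0.21·k^(0.21−1) = 0.117, so k_gold = (0.21/0.117)^(1/0.79) ≈ 2.0968.

k_gold ≈ 2.10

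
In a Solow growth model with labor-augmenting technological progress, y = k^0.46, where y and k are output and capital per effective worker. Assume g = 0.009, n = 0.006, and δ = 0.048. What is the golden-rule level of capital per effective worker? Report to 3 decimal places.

Break-even investment rate: n + g + δ = 0.006 + 0.009 + 0.048 = 0.063.
At the golden rule the marginal product of capital equals n+g+δ: 0.46·k^(0.46−1) = 0.063. Solving, k_gold = (0.46/0.063)^(1/0.54) ≈ 39.7119.

k_gold ≈ 39.712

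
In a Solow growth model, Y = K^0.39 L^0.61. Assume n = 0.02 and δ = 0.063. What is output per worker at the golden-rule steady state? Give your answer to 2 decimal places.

n + δ = 0.02 + 0.063 = 0.083.
At the golden rule the marginal product of capital equals n+δ: 0.39·k^(0.39−1) = 0.083. Solving, k_gold = (0.39/0.083)^(1/0.61) ≈ 12.6362.
Output: y_gold = k_gold^0.39 = 12.6362^0.39 ≈ 2.6892.

y_gold ≈ 2.69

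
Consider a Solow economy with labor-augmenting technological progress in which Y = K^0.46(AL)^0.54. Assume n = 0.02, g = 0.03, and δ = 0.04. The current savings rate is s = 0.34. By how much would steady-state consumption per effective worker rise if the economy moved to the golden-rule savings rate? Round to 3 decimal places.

n + g + δ = 0.02 + 0.03 + 0.04 = 0.09.
Current steady state (s = 0.34): k* = (0.34/0.09)^(1/0.54) ≈ 11.7208, y* = 11.7208^0.46 ≈ 3.1026, c* = (1−0.34)·3.1026 ≈ 2.0477.
Maximizing c = f(k) − (n+g+δ)·k gives f'(k) = n+g+δ, i.e. 0.46·k^(0.46−1) = 0.09, so k_gold = (0.46/0.09)^(1/0.54) ≈ 20.5147.
y_gold = 20.5147^0.46 ≈ 4.0137, c_gold = y_gold − 0.09·k_gold ≈ 2.1674.
Gain: Δc = 2.1674 − 2.0477 ≈ 0.1197.

Δc ≈ 0.120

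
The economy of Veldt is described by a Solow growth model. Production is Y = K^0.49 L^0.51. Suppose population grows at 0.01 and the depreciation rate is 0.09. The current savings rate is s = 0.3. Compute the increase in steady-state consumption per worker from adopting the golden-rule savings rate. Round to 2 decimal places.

Δc ≈ 0.34

Capital per worker breaks even when investment replaces (n + δ)·k; here n + δ = 0.1.
Current steady state (s = 0.3): k* = (0.3/0.1)^(1/0.51) ≈ 8.6205, y* = 8.6205^0.49 ≈ 2.8735, c* = (1−0.3)·2.8735 ≈ 2.0114.
Maximizing c = f(k) − (n+δ)·k gives f'(k) = n+δ, i.e. 0.49·k^(0.49−1) = 0.1, so k_gold = (0.49/0.1)^(1/0.51) ≈ 22.5593.
y_gold = 22.5593^0.49 ≈ 4.6039, c_gold = y_gold − 0.1·k_gold ≈ 2.3480.
Gain: Δc = 2.3480 − 2.0114 ≈ 0.3366.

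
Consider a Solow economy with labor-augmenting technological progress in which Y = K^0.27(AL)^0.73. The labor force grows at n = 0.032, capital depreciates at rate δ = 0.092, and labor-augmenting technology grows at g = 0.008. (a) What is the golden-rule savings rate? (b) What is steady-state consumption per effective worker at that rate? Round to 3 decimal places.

Capital per effective worker breaks even when investment replaces (n + g + δ)·k; here n + g + δ = 0.132.
For Cobb-Douglas, s_gold equals capital's share: s_gold = 0.27.
At the golden rule the marginal product of capital equals n+g+δ: 0.27·k^(0.27−1) = 0.132. Solving, k_gold = (0.27/0.132)^(1/0.73) ≈ 2.6653.
y_gold = 2.6653^0.27 ≈ 1.3030; c_gold = (1−0.27)·y_gold ≈ 0.9512.

(a) s_gold = 0.270; (b) c_gold ≈ 0.951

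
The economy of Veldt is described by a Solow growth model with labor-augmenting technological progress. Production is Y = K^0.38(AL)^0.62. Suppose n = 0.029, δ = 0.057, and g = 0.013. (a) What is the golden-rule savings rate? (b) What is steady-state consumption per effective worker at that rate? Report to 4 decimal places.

(a) s_gold = 0.3800; (b) c_gold ≈ 1.4139

n + g + δ = 0.029 + 0.013 + 0.057 = 0.099.
For Cobb-Douglas, s_gold equals capital's share: s_gold = 0.38.
At the golden rule the marginal product of capital equals n+g+δ: 0.38·k^(0.38−1) = 0.099. Solving, k_gold = (0.38/0.099)^(1/0.62) ≈ 8.7534.
y_gold = 8.7534^0.38 ≈ 2.2805; c_gold = (1−0.38)·y_gold ≈ 1.4139.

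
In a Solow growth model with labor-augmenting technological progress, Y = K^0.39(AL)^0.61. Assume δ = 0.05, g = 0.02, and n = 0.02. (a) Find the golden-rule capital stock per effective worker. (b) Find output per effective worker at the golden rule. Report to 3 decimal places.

(a) k_gold ≈ 11.065; (b) y_gold ≈ 2.554

n + g + δ = 0.02 + 0.02 + 0.05 = 0.09.
Setting f'(k) = n+g+δ gives 0.39·k^(0.39−1) = 0.09, hence k_gold = (0.39/0.09)^(1/0.61) ≈ 11.0655.
y_gold = 11.0655^0.39 ≈ 2.5536.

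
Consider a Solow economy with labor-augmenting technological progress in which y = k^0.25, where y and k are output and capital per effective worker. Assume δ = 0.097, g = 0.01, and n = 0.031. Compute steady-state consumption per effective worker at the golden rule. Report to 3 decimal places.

Break-even investment rate: n + g + δ = 0.031 + 0.01 + 0.097 = 0.138.
Golden rule sets MPK = n+g+δ: 0.25·k^(0.25−1) = 0.138, so k_gold = (0.25/0.138)^(1/0.75) ≈ 2.2084.
y_gold = 2.2084^0.25 ≈ 1.2190.
c_gold = y_gold − (n+g+δ)·k_gold = 1.2190 − 0.138·2.2084 ≈ 0.9143.

c_gold ≈ 0.914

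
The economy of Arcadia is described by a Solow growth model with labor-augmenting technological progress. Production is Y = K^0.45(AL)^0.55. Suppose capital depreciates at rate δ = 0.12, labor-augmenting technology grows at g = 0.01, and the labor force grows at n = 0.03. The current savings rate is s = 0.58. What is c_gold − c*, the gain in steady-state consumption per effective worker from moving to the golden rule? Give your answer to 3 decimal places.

n + g + δ = 0.03 + 0.01 + 0.12 = 0.16.
Current steady state (s = 0.58): k* = (0.58/0.16)^(1/0.55) ≈ 10.3974, y* = 10.3974^0.45 ≈ 2.8682, c* = (1−0.58)·2.8682 ≈ 1.2047.
Maximizing c = f(k) − (n+g+δ)·k gives f'(k) = n+g+δ, i.e. 0.45·k^(0.45−1) = 0.16, so k_gold = (0.45/0.16)^(1/0.55) ≈ 6.5544.
y_gold = 6.5544^0.45 ≈ 2.3304, c_gold = y_gold − 0.16·k_gold ≈ 1.2817.
Gain: Δc = 1.2817 − 1.2047 ≈ 0.0771.

Δc ≈ 0.077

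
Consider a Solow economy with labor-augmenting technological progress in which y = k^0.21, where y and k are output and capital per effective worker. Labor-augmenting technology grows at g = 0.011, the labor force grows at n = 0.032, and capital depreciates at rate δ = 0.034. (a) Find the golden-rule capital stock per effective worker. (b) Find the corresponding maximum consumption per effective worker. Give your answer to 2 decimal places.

The effective depreciation rate is n + g + δ = 0.032 + 0.011 + 0.034 = 0.077.
Setting f'(k) = n+g+δ gives 0.21·k^(0.21−1) = 0.077, hence k_gold = (0.21/0.077)^(1/0.79) ≈ 3.5609.
y_gold = 3.5609^0.21 ≈ 1.3056; c_gold = y_gold − 0.077·k_gold ≈ 1.0315.

(a) k_gold ≈ 3.56; (b) c_gold ≈ 1.03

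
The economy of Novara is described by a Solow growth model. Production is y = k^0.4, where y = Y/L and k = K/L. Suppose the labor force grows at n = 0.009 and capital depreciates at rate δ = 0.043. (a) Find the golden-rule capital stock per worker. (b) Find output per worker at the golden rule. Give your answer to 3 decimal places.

(a) k_gold ≈ 29.975; (b) y_gold ≈ 3.897

Break-even investment rate: n + δ = 0.009 + 0.043 = 0.052.
At the golden rule the marginal product of capital equals n+δ: 0.4·k^(0.4−1) = 0.052. Solving, k_gold = (0.4/0.052)^(1/0.6) ≈ 29.9751.
y_gold = 29.9751^0.4 ≈ 3.8968.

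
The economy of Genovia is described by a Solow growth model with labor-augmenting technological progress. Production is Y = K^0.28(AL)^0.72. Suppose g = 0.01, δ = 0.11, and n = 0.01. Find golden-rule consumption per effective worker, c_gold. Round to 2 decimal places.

Break-even investment rate: n + g + δ = 0.01 + 0.01 + 0.11 = 0.13.
Setting f'(k) = n+g+δ gives 0.28·k^(0.28−1) = 0.13, hence k_gold = (0.28/0.13)^(1/0.72) ≈ 2.9027.
y_gold = 2.9027^0.28 ≈ 1.3477.
c_gold = y_gold − (n+g+δ)·k_gold = 1.3477 − 0.13·2.9027 ≈ 0.9703.

c_gold ≈ 0.97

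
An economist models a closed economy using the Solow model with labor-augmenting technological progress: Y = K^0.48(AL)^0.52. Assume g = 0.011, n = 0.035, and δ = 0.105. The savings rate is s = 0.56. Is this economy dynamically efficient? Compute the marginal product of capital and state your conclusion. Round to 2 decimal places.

Capital per effective worker breaks even when investment replaces (n + g + δ)·k; here n + g + δ = 0.151.
Steady-state k*: s·k^0.48 = 0.151·k gives k* = (0.56/0.151)^(1/0.52) ≈ 12.4347.
MPK = 0.48·12.4347^(-0.52) ≈ 0.1294.
MPK < n+g+δ = 0.151, so the economy is dynamically inefficient (over-saving).

dynamically inefficient; MPK ≈ 0.13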